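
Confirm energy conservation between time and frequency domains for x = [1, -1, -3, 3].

Time domain:
Σ|x[n]|² = |1|² + |-1|² + |-3|² + |3|² = 20.0000

Frequency domain:
(1/4)Σ|X[k]|² = (1/4)(|0|² + |4+4i|² + |-4|² + |4-4i|²) = (1/4)·80.0000 = 20.0000

Both sides agree, confirming Parseval's theorem.

Σ|x[n]|² = (1/N)Σ|X[k]|² = 20.0000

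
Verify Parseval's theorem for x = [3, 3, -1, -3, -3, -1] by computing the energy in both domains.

Time domain:
Σ|x[n]|² = |3|² + |3|² + |-1|² + |-3|² + |-3|² + |-1|² = 38.0000

Frequency domain:
(1/6)Σ|X[k]|² = (1/6)(|-2|² + |9.0000-5.1962i|² + |1.0000-1.7321i|² + |0|² + |1.0000+1.7321i|² + |9.0000+5.1962i|²) = (1/6)·228.0000 = 38.0000

Both sides agree, confirming Parseval's theorem.

Σ|x[n]|² = (1/N)Σ|X[k]|² = 38.0000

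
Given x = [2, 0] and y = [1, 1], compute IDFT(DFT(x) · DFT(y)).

(x ⊛ y)[n] = Σ(m=0 to 1) x[m] · y[(n-m) mod 2]

Computing each output sample:
(x ⊛ y)[0] = 2
(x ⊛ y)[1] = 2

x ⊛ y = [2, 2]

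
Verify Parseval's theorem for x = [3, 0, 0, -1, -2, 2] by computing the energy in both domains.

Time domain:
Σ|x[n]|² = |3|² + |0|² + |0|² + |-1|² + |-2|² + |2|² = 18.0000

Frequency domain:
(1/6)Σ|X[k]|² = (1/6)(|2|² + |6|² + |2.0000+3.4641i|² + |0|² + |2.0000-3.4641i|² + |6|²) = (1/6)·108.0000 = 18.0000

Both sides agree, confirming Parseval's theorem.

Σ|x[n]|² = (1/N)Σ|X[k]|² = 18.0000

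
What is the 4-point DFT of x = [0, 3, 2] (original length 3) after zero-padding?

Original 3-point DFT: [5, -2.5000-0.8660i, -2.5000+0.8660i]
Zero-padded 4-point DFT provides frequency interpolation.

DFT_4([x, 0, ...]) = [5, -2-3i, -1, -2+3i]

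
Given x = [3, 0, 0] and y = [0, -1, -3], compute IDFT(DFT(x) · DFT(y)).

(x ⊛ y)[n] = Σ(m=0 to 2) x[m] · y[(n-m) mod 3]

Computing each output sample:
(x ⊛ y)[0] = 0
(x ⊛ y)[1] = -3
(x ⊛ y)[2] = -9

x ⊛ y = [0, -3, -9]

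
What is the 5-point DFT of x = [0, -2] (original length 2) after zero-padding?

Original 2-point DFT: [-2, 2]
Zero-padded 5-point DFT provides frequency interpolation.

DFT_5([x, 0, ...]) = [-2, -0.6180+1.9021i, 1.6180+1.1756i, 1.6180-1.1756i, -0.6180-1.9021i]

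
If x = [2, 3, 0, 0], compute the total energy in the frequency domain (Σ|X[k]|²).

Parseval: Σ|x[n]|² = (1/N)Σ|X[k]|², so Σ|X[k]|² = N·Σ|x[n]|² = 4·13.0000

Σ|X[k]|² = N·Σ|x[n]|² = 4·13.0000 = 52.0000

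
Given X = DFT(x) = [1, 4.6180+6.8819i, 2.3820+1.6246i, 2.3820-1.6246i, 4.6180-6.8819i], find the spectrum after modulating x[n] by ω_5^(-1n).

Modulation property: DFT(ω_5^(-1n)·x[n]) = X[(k-1) mod 5], so circularly shift X by 1 positions.

X[k-1] = [4.6180-6.8819i, 1, 4.6180+6.8819i, 2.3820+1.6246i, 2.3820-1.6246i]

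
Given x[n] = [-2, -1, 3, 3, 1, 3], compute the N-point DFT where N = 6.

X[k] = Σ(n=0 to 5) x[n] · ω_6^(nk)
where ω_6 = e^(-2πi/6)

Computing each X[k]:
X[0] = 7
X[1] = -6.0000+1.7321i
X[2] = -2.0000+5.1962i
X[3] = -3
X[4] = -2.0000-5.1962i
X[5] = -6.0000-1.7321i

X = [7, -6.0000+1.7321i, -2.0000+5.1962i, -3, -2.0000-5.1962i, -6.0000-1.7321i]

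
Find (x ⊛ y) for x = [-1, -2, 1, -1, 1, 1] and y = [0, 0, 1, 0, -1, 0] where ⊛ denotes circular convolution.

(x ⊛ y)[n] = Σ(m=0 to 5) x[m] · y[(n-m) mod 6]

Computing each output sample:
(x ⊛ y)[0] = 0
(x ⊛ y)[1] = 2
(x ⊛ y)[2] = -2
(x ⊛ y)[3] = -3
(x ⊛ y)[4] = 2
(x ⊛ y)[5] = 1

x ⊛ y = [0, 2, -2, -3, 2, 1]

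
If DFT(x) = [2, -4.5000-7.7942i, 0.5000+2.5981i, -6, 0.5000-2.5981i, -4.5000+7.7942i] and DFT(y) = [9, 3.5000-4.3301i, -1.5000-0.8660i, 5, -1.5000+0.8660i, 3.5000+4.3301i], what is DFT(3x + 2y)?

By linearity: DFT(3x + 2y) = 3·DFT(x) + 2·DFT(y)
= 3·[2, -4.5000-7.7942i, 0.5000+2.5981i, -6, 0.5000-2.5981i, -4.5000+7.7942i] + 2·[9, 3.5000-4.3301i, -1.5000-0.8660i, 5, -1.5000+0.8660i, 3.5000+4.3301i]

Computing element-wise:
Z[0] = 3·(2) + 2·(9) = 24
Z[1] = 3·(-4.5000-7.7942i) + 2·(3.5000-4.3301i) = -6.5000-32.0428i
Z[2] = 3·(0.5000+2.5981i) + 2·(-1.5000-0.8660i) = -1.5000+6.0623i
Z[3] = 3·(-6) + 2·(5) = -8
Z[4] = 3·(0.5000-2.5981i) + 2·(-1.5000+0.8660i) = -1.5000-6.0623i
Z[5] = 3·(-4.5000+7.7942i) + 2·(3.5000+4.3301i) = -6.5000+32.0428i

DFT(3x + 2y) = 3·X + 2·Y = [24, -6.5000-32.0428i, -1.5000+6.0623i, -8, -1.5000-6.0623i, -6.5000+32.0428i]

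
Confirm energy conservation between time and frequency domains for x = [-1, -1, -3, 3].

Time domain:
Σ|x[n]|² = |-1|² + |-1|² + |-3|² + |3|² = 20.0000

Frequency domain:
(1/4)Σ|X[k]|² = (1/4)(|-2|² + |2+4i|² + |-6|² + |2-4i|²) = (1/4)·80.0000 = 20.0000

Both sides agree, confirming Parseval's theorem.

Σ|x[n]|² = (1/N)Σ|X[k]|² = 20.0000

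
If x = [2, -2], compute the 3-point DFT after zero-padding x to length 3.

Original 2-point DFT: [0, 4]
Zero-padded 3-point DFT provides frequency interpolation.

DFT_3([x, 0, ...]) = [0, 3.0000+1.7321i, 3.0000-1.7321i]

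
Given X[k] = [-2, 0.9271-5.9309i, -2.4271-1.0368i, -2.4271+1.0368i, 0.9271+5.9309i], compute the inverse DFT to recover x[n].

x[n] = (1/5) Σ(k=0 to 4) X[k] · e^(2πikn/5)

Computing each x[n]:
x[0] = -1
x[1] = 3
x[2] = 0
x[3] = -2
x[4] = -2

x = [-1, 3, 0, -2, -2]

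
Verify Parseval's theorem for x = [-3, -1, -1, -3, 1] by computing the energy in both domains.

Time domain:
Σ|x[n]|² = |-3|² + |-1|² + |-1|² + |-3|² + |1|² = 21.0000

Frequency domain:
(1/5)Σ|X[k]|² = (1/5)(|-7|² + |0.2361+0.7265i|² + |-4.2361+3.0777i|² + |-4.2361-3.0777i|² + |0.2361-0.7265i|²) = (1/5)·105.0000 = 21.0000

Both sides agree, confirming Parseval's theorem.

Σ|x[n]|² = (1/N)Σ|X[k]|² = 21.0000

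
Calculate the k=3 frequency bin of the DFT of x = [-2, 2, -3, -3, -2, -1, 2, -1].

X[3] = Σ(n=0 to 7) x[n] · ω_8^(3n) where ω_8 = e^(-2πi/8)
= (-2)·ω_8^0 + (2)·ω_8^3 + (-3)·ω_8^6 + (-3)·ω_8^9 + (-2)·ω_8^12 + (-1)·ω_8^15 + (2)·ω_8^18 + (-1)·ω_8^21

X[3] = -3.5355-5.7071i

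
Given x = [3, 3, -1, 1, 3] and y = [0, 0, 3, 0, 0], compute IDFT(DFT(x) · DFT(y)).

(x ⊛ y)[n] = Σ(m=0 to 4) x[m] · y[(n-m) mod 5]

Computing each output sample:
(x ⊛ y)[0] = 3
(x ⊛ y)[1] = 9
(x ⊛ y)[2] = 9
(x ⊛ y)[3] = 9
(x ⊛ y)[4] = -3

x ⊛ y = [3, 9, 9, 9, -3]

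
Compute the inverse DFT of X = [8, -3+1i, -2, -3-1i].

x[n] = (1/4) Σ(k=0 to 3) X[k] · e^(2πikn/4)

Computing each x[n]:
x[0] = 0
x[1] = 2
x[2] = 3
x[3] = 3

x = [0, 2, 3, 3]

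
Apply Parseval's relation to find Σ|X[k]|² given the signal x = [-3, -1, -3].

Parseval: Σ|x[n]|² = (1/N)Σ|X[k]|², so Σ|X[k]|² = N·Σ|x[n]|² = 3·19.0000

Σ|X[k]|² = N·Σ|x[n]|² = 3·19.0000 = 57.0000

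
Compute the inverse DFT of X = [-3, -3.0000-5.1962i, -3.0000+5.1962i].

x[n] = (1/3) Σ(k=0 to 2) X[k] · e^(2πikn/3)

Computing each x[n]:
x[0] = -3
x[1] = 3
x[2] = -3

x = [-3, 3, -3]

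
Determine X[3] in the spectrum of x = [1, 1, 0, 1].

X[3] = Σ(n=0 to 3) x[n] · ω_4^(3n) where ω_4 = e^(-2πi/4)
= (1)·ω_4^0 + (1)·ω_4^3 + (0)·ω_4^6 + (1)·ω_4^9

X[3] = 1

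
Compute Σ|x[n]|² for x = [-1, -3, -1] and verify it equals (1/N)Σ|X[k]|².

Time domain:
Σ|x[n]|² = |-1|² + |-3|² + |-1|² = 11.0000

Frequency domain:
(1/3)Σ|X[k]|² = (1/3)(|-5|² + |1.0000+1.7321i|² + |1.0000-1.7321i|²) = (1/3)·33.0000 = 11.0000

Both sides agree, confirming Parseval's theorem.

Σ|x[n]|² = (1/N)Σ|X[k]|² = 11.0000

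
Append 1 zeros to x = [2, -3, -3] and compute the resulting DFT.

Original 3-point DFT: [-4, 5, 5]
Zero-padded 4-point DFT provides frequency interpolation.

DFT_4([x, 0, ...]) = [-4, 5+3i, 2, 5-3i]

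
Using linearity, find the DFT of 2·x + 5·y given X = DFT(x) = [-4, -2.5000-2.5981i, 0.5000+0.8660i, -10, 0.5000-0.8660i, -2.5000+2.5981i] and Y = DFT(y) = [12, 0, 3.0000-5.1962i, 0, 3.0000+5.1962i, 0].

By linearity: DFT(2x + 5y) = 2·DFT(x) + 5·DFT(y)
= 2·[-4, -2.5000-2.5981i, 0.5000+0.8660i, -10, 0.5000-0.8660i, -2.5000+2.5981i] + 5·[12, 0, 3.0000-5.1962i, 0, 3.0000+5.1962i, 0]

Computing element-wise:
Z[0] = 2·(-4) + 5·(12) = 52
Z[1] = 2·(-2.5000-2.5981i) + 5·(0) = -5.0000-5.1962i
Z[2] = 2·(0.5000+0.8660i) + 5·(3.0000-5.1962i) = 16.0000-24.2490i
Z[3] = 2·(-10) + 5·(0) = -20
Z[4] = 2·(0.5000-0.8660i) + 5·(3.0000+5.1962i) = 16.0000+24.2490i
Z[5] = 2·(-2.5000+2.5981i) + 5·(0) = -5.0000+5.1962i

DFT(2x + 5y) = 2·X + 5·Y = [52, -5.0000-5.1962i, 16.0000-24.2490i, -20, 16.0000+24.2490i, -5.0000+5.1962i]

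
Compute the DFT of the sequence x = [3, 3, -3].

X[k] = Σ(n=0 to 2) x[n] · ω_3^(nk)
where ω_3 = e^(-2πi/3)

Computing each X[k]:
X[0] = 3
X[1] = 3.0000-5.1962i
X[2] = 3.0000+5.1962i

X = [3, 3.0000-5.1962i, 3.0000+5.1962i]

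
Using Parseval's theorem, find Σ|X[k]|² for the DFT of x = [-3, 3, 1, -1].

Parseval: Σ|x[n]|² = (1/N)Σ|X[k]|², so Σ|X[k]|² = N·Σ|x[n]|² = 4·20.0000

Σ|X[k]|² = N·Σ|x[n]|² = 4·20.0000 = 80.0000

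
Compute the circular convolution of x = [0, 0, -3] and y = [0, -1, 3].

(x ⊛ y)[n] = Σ(m=0 to 2) x[m] · y[(n-m) mod 3]

Computing each output sample:
(x ⊛ y)[0] = 3
(x ⊛ y)[1] = -9
(x ⊛ y)[2] = 0

x ⊛ y = [3, -9, 0]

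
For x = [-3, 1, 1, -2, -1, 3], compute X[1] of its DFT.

X[1] = Σ(n=0 to 5) x[n] · ω_6^(1n) where ω_6 = e^(-2πi/6)
= (-3)·ω_6^0 + (1)·ω_6^1 + (1)·ω_6^2 + (-2)·ω_6^3 + (-1)·ω_6^4 + (3)·ω_6^5

X[1] = 1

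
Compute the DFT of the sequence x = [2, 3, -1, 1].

X[k] = Σ(n=0 to 3) x[n] · ω_4^(nk)
where ω_4 = e^(-2πi/4)

Computing each X[k]:
X[0] = 5
X[1] = 3-2i
X[2] = -3
X[3] = 3+2i

X = [5, 3-2i, -3, 3+2i]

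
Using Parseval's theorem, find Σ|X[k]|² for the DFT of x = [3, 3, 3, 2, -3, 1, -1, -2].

Parseval: Σ|x[n]|² = (1/N)Σ|X[k]|², so Σ|X[k]|² = N·Σ|x[n]|² = 8·46.0000

Σ|X[k]|² = N·Σ|x[n]|² = 8·46.0000 = 368.0000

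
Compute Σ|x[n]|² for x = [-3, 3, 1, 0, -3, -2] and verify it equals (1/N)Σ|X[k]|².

Time domain:
Σ|x[n]|² = |-3|² + |3|² + |1|² + |0|² + |-3|² + |-2|² = 32.0000

Frequency domain:
(1/6)Σ|X[k]|² = (1/6)(|-4|² + |-1.5000-7.7942i|² + |-2.5000-0.8660i|² + |-6|² + |-2.5000+0.8660i|² + |-1.5000+7.7942i|²) = (1/6)·192.0000 = 32.0000

Both sides agree, confirming Parseval's theorem.

Σ|x[n]|² = (1/N)Σ|X[k]|² = 32.0000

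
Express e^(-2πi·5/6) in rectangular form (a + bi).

ω_6^5 = e^(-2πi·5/6)
= cos(-2π·5/6) + i·sin(-2π·5/6)
= cos(-10π/6) + i·sin(-10π/6)

ω_6^5 = cos(-10π/6) + i·sin(-10π/6) = 0.5000+0.8660i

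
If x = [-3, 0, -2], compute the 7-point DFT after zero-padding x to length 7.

Original 3-point DFT: [-5, -2.0000-1.7321i, -2.0000+1.7321i]
Zero-padded 7-point DFT provides frequency interpolation.

DFT_7([x, 0, ...]) = [-5, -2.5550+1.9499i, -1.1981-0.8678i, -4.2470-1.5637i, -4.2470+1.5637i, -1.1981+0.8678i, -2.5550-1.9499i]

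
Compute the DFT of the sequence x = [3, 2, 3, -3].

X[k] = Σ(n=0 to 3) x[n] · ω_4^(nk)
where ω_4 = e^(-2πi/4)

Computing each X[k]:
X[0] = 5
X[1] = -5i
X[2] = 7
X[3] = 5i

X = [5, -5i, 7, 5i]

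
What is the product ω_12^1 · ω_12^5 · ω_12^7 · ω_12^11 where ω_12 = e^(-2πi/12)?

The primitive 12th roots of unity are ω_12^k for k coprime to 12: k ∈ {1, 5, 7, 11}
Their product equals the constant term of the cyclotomic polynomial Φ_12(x) up to sign.
For n ≥ 3, the product of all primitive nth roots of unity is 1. (For n=1 it is 1; for n=2 it is -1.)

1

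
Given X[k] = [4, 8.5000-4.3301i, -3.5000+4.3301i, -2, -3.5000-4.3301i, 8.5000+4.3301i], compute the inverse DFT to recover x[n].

x[n] = (1/6) Σ(k=0 to 5) X[k] · e^(2πikn/6)

Computing each x[n]:
x[0] = 2
x[1] = 3
x[2] = 2
x[3] = -3
x[4] = -3
x[5] = 3

x = [2, 3, 2, -3, -3, 3]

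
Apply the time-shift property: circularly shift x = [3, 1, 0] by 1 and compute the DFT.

Time shift by 1: X_shifted[k] = ω_3^(1k) · X[k]
Shifted x = [0, 3, 1]

DFT(x[n-1]) = [4, -2.0000-1.7321i, -2.0000+1.7321i]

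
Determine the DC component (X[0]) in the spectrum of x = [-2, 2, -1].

X[0] = Σ(n=0 to 2) x[n] · ω_3^0 = Σ x[n]
= (-2) + (2) + (-1)

X[0] = -1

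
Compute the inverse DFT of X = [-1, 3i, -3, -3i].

x[n] = (1/4) Σ(k=0 to 3) X[k] · e^(2πikn/4)

Computing each x[n]:
x[0] = -1
x[1] = -1
x[2] = -1
x[3] = 2

x = [-1, -1, -1, 2]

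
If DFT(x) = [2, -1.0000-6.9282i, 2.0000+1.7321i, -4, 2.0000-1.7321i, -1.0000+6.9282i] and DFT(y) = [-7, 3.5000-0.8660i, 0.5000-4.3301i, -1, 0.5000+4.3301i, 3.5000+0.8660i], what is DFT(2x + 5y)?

By linearity: DFT(2x + 5y) = 2·DFT(x) + 5·DFT(y)
= 2·[2, -1.0000-6.9282i, 2.0000+1.7321i, -4, 2.0000-1.7321i, -1.0000+6.9282i] + 5·[-7, 3.5000-0.8660i, 0.5000-4.3301i, -1, 0.5000+4.3301i, 3.5000+0.8660i]

Computing element-wise:
Z[0] = 2·(2) + 5·(-7) = -31
Z[1] = 2·(-1.0000-6.9282i) + 5·(3.5000-0.8660i) = 15.5000-18.1864i
Z[2] = 2·(2.0000+1.7321i) + 5·(0.5000-4.3301i) = 6.5000-18.1863i
Z[3] = 2·(-4) + 5·(-1) = -13
Z[4] = 2·(2.0000-1.7321i) + 5·(0.5000+4.3301i) = 6.5000+18.1863i
Z[5] = 2·(-1.0000+6.9282i) + 5·(3.5000+0.8660i) = 15.5000+18.1864i

DFT(2x + 5y) = 2·X + 5·Y = [-31, 15.5000-18.1864i, 6.5000-18.1863i, -13, 6.5000+18.1863i, 15.5000+18.1864i]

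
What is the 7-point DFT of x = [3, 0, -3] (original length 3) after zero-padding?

Original 3-point DFT: [0, 4.5000-2.5981i, 4.5000+2.5981i]
Zero-padded 7-point DFT provides frequency interpolation.

DFT_7([x, 0, ...]) = [0, 3.6676+2.9248i, 5.7029-1.3017i, 1.1295-2.3455i, 1.1295+2.3455i, 5.7029+1.3017i, 3.6676-2.9248i]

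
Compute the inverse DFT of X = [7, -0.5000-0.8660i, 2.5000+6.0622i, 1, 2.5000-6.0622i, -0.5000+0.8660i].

x[n] = (1/6) Σ(k=0 to 5) X[k] · e^(2πikn/6)

Computing each x[n]:
x[0] = 2
x[1] = -1
x[2] = 3
x[3] = 2
x[4] = -1
x[5] = 2

x = [2, -1, 3, 2, -1, 2]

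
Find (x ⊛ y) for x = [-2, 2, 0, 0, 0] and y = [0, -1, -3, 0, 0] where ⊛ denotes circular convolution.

(x ⊛ y)[n] = Σ(m=0 to 4) x[m] · y[(n-m) mod 5]

Computing each output sample:
(x ⊛ y)[0] = 0
(x ⊛ y)[1] = 2
(x ⊛ y)[2] = 4
(x ⊛ y)[3] = -6
(x ⊛ y)[4] = 0

x ⊛ y = [0, 2, 4, -6, 0]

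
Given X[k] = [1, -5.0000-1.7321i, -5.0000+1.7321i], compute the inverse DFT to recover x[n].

x[n] = (1/3) Σ(k=0 to 2) X[k] · e^(2πikn/3)

Computing each x[n]:
x[0] = -3
x[1] = 3
x[2] = 1

x = [-3, 3, 1]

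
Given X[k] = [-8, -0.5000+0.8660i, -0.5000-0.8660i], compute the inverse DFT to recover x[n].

x[n] = (1/3) Σ(k=0 to 2) X[k] · e^(2πikn/3)

Computing each x[n]:
x[0] = -3
x[1] = -3
x[2] = -2

x = [-3, -3, -2]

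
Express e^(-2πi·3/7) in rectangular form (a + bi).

ω_7^3 = e^(-2πi·3/7)
= cos(-2π·3/7) + i·sin(-2π·3/7)
= cos(-6π/7) + i·sin(-6π/7)

ω_7^3 = cos(-6π/7) + i·sin(-6π/7) = -0.9010-0.4339i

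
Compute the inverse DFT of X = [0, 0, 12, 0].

x[n] = (1/4) Σ(k=0 to 3) X[k] · e^(2πikn/4)

Computing each x[n]:
x[0] = 3
x[1] = -3
x[2] = 3
x[3] = -3

x = [3, -3, 3, -3]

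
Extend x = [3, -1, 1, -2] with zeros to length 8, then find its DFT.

Original 4-point DFT: [1, 2-1i, 7, 2+1i]
Zero-padded 8-point DFT provides frequency interpolation.

DFT_8([x, 0, ...]) = [1, 3.7071+1.1213i, 2-1i, 2.2929+3.1213i, 7, 2.2929-3.1213i, 2+1i, 3.7071-1.1213i]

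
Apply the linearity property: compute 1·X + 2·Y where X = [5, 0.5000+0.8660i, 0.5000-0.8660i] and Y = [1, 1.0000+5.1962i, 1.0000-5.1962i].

By linearity: DFT(1x + 2y) = 1·DFT(x) + 2·DFT(y)
= 1·[5, 0.5000+0.8660i, 0.5000-0.8660i] + 2·[1, 1.0000+5.1962i, 1.0000-5.1962i]

Computing element-wise:
Z[0] = 1·(5) + 2·(1) = 7
Z[1] = 1·(0.5000+0.8660i) + 2·(1.0000+5.1962i) = 2.5000+11.2584i
Z[2] = 1·(0.5000-0.8660i) + 2·(1.0000-5.1962i) = 2.5000-11.2584i

DFT(1x + 2y) = 1·X + 2·Y = [7, 2.5000+11.2584i, 2.5000-11.2584i]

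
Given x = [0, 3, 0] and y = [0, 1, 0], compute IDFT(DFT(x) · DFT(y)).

(x ⊛ y)[n] = Σ(m=0 to 2) x[m] · y[(n-m) mod 3]

Computing each output sample:
(x ⊛ y)[0] = 0
(x ⊛ y)[1] = 0
(x ⊛ y)[2] = 3

x ⊛ y = [0, 0, 3]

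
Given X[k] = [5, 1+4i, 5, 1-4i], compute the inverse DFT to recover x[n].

x[n] = (1/4) Σ(k=0 to 3) X[k] · e^(2πikn/4)

Computing each x[n]:
x[0] = 3
x[1] = -2
x[2] = 2
x[3] = 2

x = [3, -2, 2, 2]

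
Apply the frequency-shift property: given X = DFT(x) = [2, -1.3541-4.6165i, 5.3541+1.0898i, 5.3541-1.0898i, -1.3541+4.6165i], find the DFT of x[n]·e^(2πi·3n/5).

Modulation property: DFT(ω_5^(-3n)·x[n]) = X[(k-3) mod 5], so circularly shift X by 3 positions.

X[k-3] = [5.3541+1.0898i, 5.3541-1.0898i, -1.3541+4.6165i, 2, -1.3541-4.6165i]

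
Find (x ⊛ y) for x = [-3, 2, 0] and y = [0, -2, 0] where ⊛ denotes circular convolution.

(x ⊛ y)[n] = Σ(m=0 to 2) x[m] · y[(n-m) mod 3]

Computing each output sample:
(x ⊛ y)[0] = 0
(x ⊛ y)[1] = 6
(x ⊛ y)[2] = -4

x ⊛ y = [0, 6, -4]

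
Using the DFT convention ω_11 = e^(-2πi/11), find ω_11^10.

ω_11^10 = e^(-2πi·10/11)
= cos(-2π·10/11) + i·sin(-2π·10/11)
= cos(-20π/11) + i·sin(-20π/11)

ω_11^10 = cos(-20π/11) + i·sin(-20π/11) = 0.8413+0.5406i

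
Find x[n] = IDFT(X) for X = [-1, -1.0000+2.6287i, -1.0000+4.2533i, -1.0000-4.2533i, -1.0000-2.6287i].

x[n] = (1/5) Σ(k=0 to 4) X[k] · e^(2πikn/5)

Computing each x[n]:
x[0] = -1
x[1] = -2
x[2] = 1
x[3] = -1
x[4] = 2

x = [-1, -2, 1, -1, 2]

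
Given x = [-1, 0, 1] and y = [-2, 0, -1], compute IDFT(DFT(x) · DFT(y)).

(x ⊛ y)[n] = Σ(m=0 to 2) x[m] · y[(n-m) mod 3]

Computing each output sample:
(x ⊛ y)[0] = 2
(x ⊛ y)[1] = -1
(x ⊛ y)[2] = -1

x ⊛ y = [2, -1, -1]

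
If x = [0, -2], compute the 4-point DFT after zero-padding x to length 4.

Original 2-point DFT: [-2, 2]
Zero-padded 4-point DFT provides frequency interpolation.

DFT_4([x, 0, ...]) = [-2, 2i, 2, -2i]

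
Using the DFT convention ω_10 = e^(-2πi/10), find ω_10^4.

ω_10^4 = e^(-2πi·4/10)
= cos(-2π·4/10) + i·sin(-2π·4/10)
= cos(-8π/10) + i·sin(-8π/10)

ω_10^4 = cos(-8π/10) + i·sin(-8π/10) = -0.8090-0.5878i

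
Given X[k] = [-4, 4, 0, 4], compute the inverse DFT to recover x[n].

x[n] = (1/4) Σ(k=0 to 3) X[k] · e^(2πikn/4)

Computing each x[n]:
x[0] = 1
x[1] = -1
x[2] = -3
x[3] = -1

x = [1, -1, -3, -1]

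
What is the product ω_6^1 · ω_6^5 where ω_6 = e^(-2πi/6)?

The primitive 6th roots of unity are ω_6^k for k coprime to 6: k ∈ {1, 5}
Their product equals the constant term of the cyclotomic polynomial Φ_6(x) up to sign.
For n ≥ 3, the product of all primitive nth roots of unity is 1. (For n=1 it is 1; for n=2 it is -1.)

1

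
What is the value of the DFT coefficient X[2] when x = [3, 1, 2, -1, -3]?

X[2] = Σ(n=0 to 4) x[n] · ω_5^(2n) where ω_5 = e^(-2πi/5)
= (3)·ω_5^0 + (1)·ω_5^2 + (2)·ω_5^4 + (-1)·ω_5^6 + (-3)·ω_5^8

X[2] = 4.9271+0.5020i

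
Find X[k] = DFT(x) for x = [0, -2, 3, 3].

X[k] = Σ(n=0 to 3) x[n] · ω_4^(nk)
where ω_4 = e^(-2πi/4)

Computing each X[k]:
X[0] = 4
X[1] = -3+5i
X[2] = 2
X[3] = -3-5i

X = [4, -3+5i, 2, -3-5i]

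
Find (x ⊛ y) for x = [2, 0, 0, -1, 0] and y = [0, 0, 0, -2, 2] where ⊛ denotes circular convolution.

(x ⊛ y)[n] = Σ(m=0 to 4) x[m] · y[(n-m) mod 5]

Computing each output sample:
(x ⊛ y)[0] = 0
(x ⊛ y)[1] = 2
(x ⊛ y)[2] = -2
(x ⊛ y)[3] = -4
(x ⊛ y)[4] = 4

x ⊛ y = [0, 2, -2, -4, 4]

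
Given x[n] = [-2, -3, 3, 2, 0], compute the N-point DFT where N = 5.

X[k] = Σ(n=0 to 4) x[n] · ω_5^(nk)
where ω_5 = e^(-2πi/5)

Computing each X[k]:
X[0] = 0
X[1] = -6.9721+2.2654i
X[2] = 1.9721+2.7144i
X[3] = 1.9721-2.7144i
X[4] = -6.9721-2.2654i

X = [0, -6.9721+2.2654i, 1.9721+2.7144i, 1.9721-2.7144i, -6.9721-2.2654i]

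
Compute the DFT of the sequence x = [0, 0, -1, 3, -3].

X[k] = Σ(n=0 to 4) x[n] · ω_5^(nk)
where ω_5 = e^(-2πi/5)

Computing each X[k]:
X[0] = -1
X[1] = -2.5451-0.5020i
X[2] = 3.0451-5.5676i
X[3] = 3.0451+5.5676i
X[4] = -2.5451+0.5020i

X = [-1, -2.5451-0.5020i, 3.0451-5.5676i, 3.0451+5.5676i, -2.5451+0.5020i]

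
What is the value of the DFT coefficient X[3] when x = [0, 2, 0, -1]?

X[3] = Σ(n=0 to 3) x[n] · ω_4^(3n) where ω_4 = e^(-2πi/4)
= (0)·ω_4^0 + (2)·ω_4^3 + (0)·ω_4^6 + (-1)·ω_4^9

X[3] = 3i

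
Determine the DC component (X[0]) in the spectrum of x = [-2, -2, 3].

X[0] = Σ(n=0 to 2) x[n] · ω_3^0 = Σ x[n]
= (-2) + (-2) + (3)

X[0] = -1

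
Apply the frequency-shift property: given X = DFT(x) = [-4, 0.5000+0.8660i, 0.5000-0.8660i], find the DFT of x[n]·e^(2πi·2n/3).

Modulation property: DFT(ω_3^(-2n)·x[n]) = X[(k-2) mod 3], so circularly shift X by 2 positions.

X[k-2] = [0.5000+0.8660i, 0.5000-0.8660i, -4]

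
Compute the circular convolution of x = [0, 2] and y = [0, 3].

(x ⊛ y)[n] = Σ(m=0 to 1) x[m] · y[(n-m) mod 2]

Computing each output sample:
(x ⊛ y)[0] = 6
(x ⊛ y)[1] = 0

x ⊛ y = [6, 0]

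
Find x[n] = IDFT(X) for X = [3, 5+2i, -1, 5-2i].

x[n] = (1/4) Σ(k=0 to 3) X[k] · e^(2πikn/4)

Computing each x[n]:
x[0] = 3
x[1] = 0
x[2] = -2
x[3] = 2

x = [3, 0, -2, 2]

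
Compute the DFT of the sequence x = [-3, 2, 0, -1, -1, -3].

X[k] = Σ(n=0 to 5) x[n] · ω_6^(nk)
where ω_6 = e^(-2πi/6)

Computing each X[k]:
X[0] = -6
X[1] = -2.0000-5.1962i
X[2] = -3.0000-3.4641i
X[3] = -2
X[4] = -3.0000+3.4641i
X[5] = -2.0000+5.1962i

X = [-6, -2.0000-5.1962i, -3.0000-3.4641i, -2, -3.0000+3.4641i, -2.0000+5.1962i]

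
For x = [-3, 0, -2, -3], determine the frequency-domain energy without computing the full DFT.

Parseval: Σ|x[n]|² = (1/N)Σ|X[k]|², so Σ|X[k]|² = N·Σ|x[n]|² = 4·22.0000

Σ|X[k]|² = N·Σ|x[n]|² = 4·22.0000 = 88.0000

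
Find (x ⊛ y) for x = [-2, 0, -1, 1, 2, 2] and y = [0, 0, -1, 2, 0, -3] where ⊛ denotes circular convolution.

(x ⊛ y)[n] = Σ(m=0 to 5) x[m] · y[(n-m) mod 6]

Computing each output sample:
(x ⊛ y)[0] = 0
(x ⊛ y)[1] = 5
(x ⊛ y)[2] = 3
(x ⊛ y)[3] = -10
(x ⊛ y)[4] = -5
(x ⊛ y)[5] = 3

x ⊛ y = [0, 5, 3, -10, -5, 3]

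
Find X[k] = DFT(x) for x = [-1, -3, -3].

X[k] = Σ(n=0 to 2) x[n] · ω_3^(nk)
where ω_3 = e^(-2πi/3)

Computing each X[k]:
X[0] = -7
X[1] = 2
X[2] = 2

X = [-7, 2, 2]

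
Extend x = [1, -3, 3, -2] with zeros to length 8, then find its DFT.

Original 4-point DFT: [-1, -2+1i, 9, -2-1i]
Zero-padded 8-point DFT provides frequency interpolation.

DFT_8([x, 0, ...]) = [-1, 0.2929+0.5355i, -2+1i, 1.7071+6.5355i, 9, 1.7071-6.5355i, -2-1i, 0.2929-0.5355i]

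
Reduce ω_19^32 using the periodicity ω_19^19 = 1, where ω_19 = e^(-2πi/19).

Since ω_19^19 = 1, powers reduce modulo 19.
32 mod 19 = 13
So ω_19^32 = ω_19^13 = e^(-2πi·13/19)

ω_19^32 = ω_19^13 = -0.4017+0.9158i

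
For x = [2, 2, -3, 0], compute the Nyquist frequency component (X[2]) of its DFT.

X[2] = Σ(n=0 to 3) x[n] · ω_4^(2n) where ω_4 = e^(-2πi/4)
= (2)·ω_4^0 + (2)·ω_4^2 + (-3)·ω_4^4 + (0)·ω_4^6

X[2] = -3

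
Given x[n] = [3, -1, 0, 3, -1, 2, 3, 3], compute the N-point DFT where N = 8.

X[k] = Σ(n=0 to 7) x[n] · ω_8^(nk)
where ω_8 = e^(-2πi/8)

Computing each X[k]:
X[0] = 12
X[1] = 1.8787+5.1213i
X[2] = -1+5i
X[3] = 6.1213-0.8787i
X[4] = -2
X[5] = 6.1213+0.8787i
X[6] = -1-5i
X[7] = 1.8787-5.1213i

X = [12, 1.8787+5.1213i, -1+5i, 6.1213-0.8787i, -2, 6.1213+0.8787i, -1-5i, 1.8787-5.1213i]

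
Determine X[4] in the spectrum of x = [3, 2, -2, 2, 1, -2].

X[4] = Σ(n=0 to 5) x[n] · ω_6^(4n) where ω_6 = e^(-2πi/6)
= (3)·ω_6^0 + (2)·ω_6^4 + (-2)·ω_6^8 + (2)·ω_6^12 + (1)·ω_6^16 + (-2)·ω_6^20

X[4] = 5.5000+6.0622i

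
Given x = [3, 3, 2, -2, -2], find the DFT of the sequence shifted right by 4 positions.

Time shift by 4: X_shifted[k] = ω_5^(4k) · X[k]
Shifted x = [3, 2, -2, -2, 3]

DFT(x[n-4]) = [4, 7.7812+0.9511i, -2.2812+0.5878i, -2.2812-0.5878i, 7.7812-0.9511i]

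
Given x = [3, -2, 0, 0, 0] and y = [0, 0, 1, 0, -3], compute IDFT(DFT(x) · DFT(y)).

(x ⊛ y)[n] = Σ(m=0 to 4) x[m] · y[(n-m) mod 5]

Computing each output sample:
(x ⊛ y)[0] = 6
(x ⊛ y)[1] = 0
(x ⊛ y)[2] = 3
(x ⊛ y)[3] = -2
(x ⊛ y)[4] = -9

x ⊛ y = [6, 0, 3, -2, -9]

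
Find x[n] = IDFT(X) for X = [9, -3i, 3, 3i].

x[n] = (1/4) Σ(k=0 to 3) X[k] · e^(2πikn/4)

Computing each x[n]:
x[0] = 3
x[1] = 3
x[2] = 3
x[3] = 0

x = [3, 3, 3, 0]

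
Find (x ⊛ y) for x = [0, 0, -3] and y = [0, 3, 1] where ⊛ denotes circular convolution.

(x ⊛ y)[n] = Σ(m=0 to 2) x[m] · y[(n-m) mod 3]

Computing each output sample:
(x ⊛ y)[0] = -9
(x ⊛ y)[1] = -3
(x ⊛ y)[2] = 0

x ⊛ y = [-9, -3, 0]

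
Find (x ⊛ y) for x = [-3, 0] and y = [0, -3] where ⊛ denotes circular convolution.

(x ⊛ y)[n] = Σ(m=0 to 1) x[m] · y[(n-m) mod 2]

Computing each output sample:
(x ⊛ y)[0] = 0
(x ⊛ y)[1] = 9

x ⊛ y = [0, 9]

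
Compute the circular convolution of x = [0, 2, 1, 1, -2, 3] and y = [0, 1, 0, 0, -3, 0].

(x ⊛ y)[n] = Σ(m=0 to 5) x[m] · y[(n-m) mod 6]

Computing each output sample:
(x ⊛ y)[0] = 0
(x ⊛ y)[1] = -3
(x ⊛ y)[2] = 8
(x ⊛ y)[3] = -8
(x ⊛ y)[4] = 1
(x ⊛ y)[5] = -8

x ⊛ y = [0, -3, 8, -8, 1, -8]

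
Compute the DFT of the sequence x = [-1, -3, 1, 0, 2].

X[k] = Σ(n=0 to 4) x[n] · ω_5^(nk)
where ω_5 = e^(-2πi/5)

Computing each X[k]:
X[0] = -1
X[1] = -2.1180+4.1675i
X[2] = 0.1180+3.8900i
X[3] = 0.1180-3.8900i
X[4] = -2.1180-4.1675i

X = [-1, -2.1180+4.1675i, 0.1180+3.8900i, 0.1180-3.8900i, -2.1180-4.1675i]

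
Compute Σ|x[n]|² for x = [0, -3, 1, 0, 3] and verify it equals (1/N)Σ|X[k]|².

Time domain:
Σ|x[n]|² = |0|² + |-3|² + |1|² + |0|² + |3|² = 19.0000

Frequency domain:
(1/5)Σ|X[k]|² = (1/5)(|1|² + |-0.8090+5.1186i|² + |0.3090+4.4778i|² + |0.3090-4.4778i|² + |-0.8090-5.1186i|²) = (1/5)·95.0000 = 19.0000

Both sides agree, confirming Parseval's theorem.

Σ|x[n]|² = (1/N)Σ|X[k]|² = 19.0000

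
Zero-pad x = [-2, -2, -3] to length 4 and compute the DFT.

Original 3-point DFT: [-7, 0.5000-0.8660i, 0.5000+0.8660i]
Zero-padded 4-point DFT provides frequency interpolation.

DFT_4([x, 0, ...]) = [-7, 1+2i, -3, 1-2i]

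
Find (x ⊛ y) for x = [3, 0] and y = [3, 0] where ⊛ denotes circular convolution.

(x ⊛ y)[n] = Σ(m=0 to 1) x[m] · y[(n-m) mod 2]

Computing each output sample:
(x ⊛ y)[0] = 9
(x ⊛ y)[1] = 0

x ⊛ y = [9, 0]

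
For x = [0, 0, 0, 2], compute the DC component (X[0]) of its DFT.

X[0] = Σ(n=0 to 3) x[n] · ω_4^0 = Σ x[n]
= (0) + (0) + (0) + (2)

X[0] = 2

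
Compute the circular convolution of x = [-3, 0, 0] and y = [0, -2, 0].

(x ⊛ y)[n] = Σ(m=0 to 2) x[m] · y[(n-m) mod 3]

Computing each output sample:
(x ⊛ y)[0] = 0
(x ⊛ y)[1] = 6
(x ⊛ y)[2] = 0

x ⊛ y = [0, 6, 0]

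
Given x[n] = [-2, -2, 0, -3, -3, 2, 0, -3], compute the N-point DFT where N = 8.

X[k] = Σ(n=0 to 7) x[n] · ω_8^(nk)
where ω_8 = e^(-2πi/8)

Computing each X[k]:
X[0] = -11
X[1] = -1.8284+2.8284i
X[2] = -5-6i
X[3] = 3.8284+2.8284i
X[4] = 1
X[5] = 3.8284-2.8284i
X[6] = -5+6i
X[7] = -1.8284-2.8284i

X = [-11, -1.8284+2.8284i, -5-6i, 3.8284+2.8284i, 1, 3.8284-2.8284i, -5+6i, -1.8284-2.8284i]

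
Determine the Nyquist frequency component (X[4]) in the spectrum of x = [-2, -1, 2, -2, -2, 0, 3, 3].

X[4] = Σ(n=0 to 7) x[n] · ω_8^(4n) where ω_8 = e^(-2πi/8)
= (-2)·ω_8^0 + (-1)·ω_8^4 + (2)·ω_8^8 + (-2)·ω_8^12 + (-2)·ω_8^16 + (0)·ω_8^20 + (3)·ω_8^24 + (3)·ω_8^28

X[4] = 1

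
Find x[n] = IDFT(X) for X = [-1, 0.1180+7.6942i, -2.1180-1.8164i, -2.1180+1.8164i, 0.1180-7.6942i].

x[n] = (1/5) Σ(k=0 to 4) X[k] · e^(2πikn/5)

Computing each x[n]:
x[0] = -1
x[1] = -2
x[2] = -3
x[3] = 2
x[4] = 3

x = [-1, -2, -3, 2, 3]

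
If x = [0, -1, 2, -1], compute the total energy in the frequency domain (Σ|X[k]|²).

Parseval: Σ|x[n]|² = (1/N)Σ|X[k]|², so Σ|X[k]|² = N·Σ|x[n]|² = 4·6.0000

Σ|X[k]|² = N·Σ|x[n]|² = 4·6.0000 = 24.0000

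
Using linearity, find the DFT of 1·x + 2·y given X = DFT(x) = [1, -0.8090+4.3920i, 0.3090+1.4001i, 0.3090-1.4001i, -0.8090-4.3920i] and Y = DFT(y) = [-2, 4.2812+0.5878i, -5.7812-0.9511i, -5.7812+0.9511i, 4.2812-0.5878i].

By linearity: DFT(1x + 2y) = 1·DFT(x) + 2·DFT(y)
= 1·[1, -0.8090+4.3920i, 0.3090+1.4001i, 0.3090-1.4001i, -0.8090-4.3920i] + 2·[-2, 4.2812+0.5878i, -5.7812-0.9511i, -5.7812+0.9511i, 4.2812-0.5878i]

Computing element-wise:
Z[0] = 1·(1) + 2·(-2) = -3
Z[1] = 1·(-0.8090+4.3920i) + 2·(4.2812+0.5878i) = 7.7534+5.5676i
Z[2] = 1·(0.3090+1.4001i) + 2·(-5.7812-0.9511i) = -11.2534-0.5021i
Z[3] = 1·(0.3090-1.4001i) + 2·(-5.7812+0.9511i) = -11.2534+0.5021i
Z[4] = 1·(-0.8090-4.3920i) + 2·(4.2812-0.5878i) = 7.7534-5.5676i

DFT(1x + 2y) = 1·X + 2·Y = [-3, 7.7534+5.5676i, -11.2534-0.5021i, -11.2534+0.5021i, 7.7534-5.5676i]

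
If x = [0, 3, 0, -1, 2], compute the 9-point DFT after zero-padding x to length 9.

Original 5-point DFT: [4, 2.3541-1.5388i, -4.3541+0.3633i, -4.3541-0.3633i, 2.3541+1.5388i]
Zero-padded 9-point DFT provides frequency interpolation.

DFT_9([x, 0, ...]) = [4, 0.9187-1.7464i, 2.5530-2.5349i, -3.5000-4.3301i, -1.9718+1.8096i, -1.9718-1.8096i, -3.5000+4.3301i, 2.5530+2.5349i, 0.9187+1.7464i]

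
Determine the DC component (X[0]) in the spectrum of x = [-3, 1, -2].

X[0] = Σ(n=0 to 2) x[n] · ω_3^0 = Σ x[n]
= (-3) + (1) + (-2)

X[0] = -4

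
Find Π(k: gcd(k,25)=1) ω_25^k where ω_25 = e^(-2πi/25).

The primitive 25th roots of unity are ω_25^k for k coprime to 25: k ∈ {1, 2, 3, 4, 6, 7, 8, 9, 11, 12, 13, 14, 16, 17, 18, 19, 21, 22, 23, 24}
Their product equals the constant term of the cyclotomic polynomial Φ_25(x) up to sign.
For n ≥ 3, the product of all primitive nth roots of unity is 1. (For n=1 it is 1; for n=2 it is -1.)

1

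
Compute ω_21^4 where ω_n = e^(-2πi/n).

ω_21^4 = e^(-2πi·4/21)
= cos(-2π·4/21) + i·sin(-2π·4/21)
= cos(-8π/21) + i·sin(-8π/21)

ω_21^4 = cos(-8π/21) + i·sin(-8π/21) = 0.3653-0.9309i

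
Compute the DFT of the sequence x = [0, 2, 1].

X[k] = Σ(n=0 to 2) x[n] · ω_3^(nk)
where ω_3 = e^(-2πi/3)

Computing each X[k]:
X[0] = 3
X[1] = -1.5000-0.8660i
X[2] = -1.5000+0.8660i

X = [3, -1.5000-0.8660i, -1.5000+0.8660i]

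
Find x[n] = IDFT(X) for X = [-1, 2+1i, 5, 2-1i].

x[n] = (1/4) Σ(k=0 to 3) X[k] · e^(2πikn/4)

Computing each x[n]:
x[0] = 2
x[1] = -2
x[2] = 0
x[3] = -1

x = [2, -2, 0, -1]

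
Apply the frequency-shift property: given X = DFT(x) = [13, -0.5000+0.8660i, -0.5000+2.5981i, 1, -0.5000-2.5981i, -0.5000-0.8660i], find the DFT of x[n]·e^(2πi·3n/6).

Modulation property: DFT(ω_6^(-3n)·x[n]) = X[(k-3) mod 6], so circularly shift X by 3 positions.

X[k-3] = [1, -0.5000-2.5981i, -0.5000-0.8660i, 13, -0.5000+0.8660i, -0.5000+2.5981i]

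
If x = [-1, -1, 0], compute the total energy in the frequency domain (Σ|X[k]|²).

Parseval: Σ|x[n]|² = (1/N)Σ|X[k]|², so Σ|X[k]|² = N·Σ|x[n]|² = 3·2.0000

Σ|X[k]|² = N·Σ|x[n]|² = 3·2.0000 = 6.0000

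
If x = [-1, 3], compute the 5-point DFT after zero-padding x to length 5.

Original 2-point DFT: [2, -4]
Zero-padded 5-point DFT provides frequency interpolation.

DFT_5([x, 0, ...]) = [2, -0.0729-2.8532i, -3.4271-1.7634i, -3.4271+1.7634i, -0.0729+2.8532i]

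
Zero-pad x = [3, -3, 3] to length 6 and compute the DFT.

Original 3-point DFT: [3, 3.0000+5.1962i, 3.0000-5.1962i]
Zero-padded 6-point DFT provides frequency interpolation.

DFT_6([x, 0, ...]) = [3, 0, 3.0000+5.1962i, 9, 3.0000-5.1962i, 0]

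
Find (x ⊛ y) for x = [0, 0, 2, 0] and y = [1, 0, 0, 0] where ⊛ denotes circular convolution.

(x ⊛ y)[n] = Σ(m=0 to 3) x[m] · y[(n-m) mod 4]

Computing each output sample:
(x ⊛ y)[0] = 0
(x ⊛ y)[1] = 0
(x ⊛ y)[2] = 2
(x ⊛ y)[3] = 0

x ⊛ y = [0, 0, 2, 0]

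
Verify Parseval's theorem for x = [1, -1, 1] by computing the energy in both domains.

Time domain:
Σ|x[n]|² = |1|² + |-1|² + |1|² = 3.0000

Frequency domain:
(1/3)Σ|X[k]|² = (1/3)(|1|² + |1.0000+1.7321i|² + |1.0000-1.7321i|²) = (1/3)·9.0000 = 3.0000

Both sides agree, confirming Parseval's theorem.

Σ|x[n]|² = (1/N)Σ|X[k]|² = 3.0000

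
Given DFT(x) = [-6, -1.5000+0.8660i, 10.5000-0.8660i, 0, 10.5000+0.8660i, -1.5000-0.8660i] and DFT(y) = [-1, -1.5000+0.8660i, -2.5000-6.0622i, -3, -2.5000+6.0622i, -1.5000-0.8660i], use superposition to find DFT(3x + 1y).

By linearity: DFT(3x + 1y) = 3·DFT(x) + 1·DFT(y)
= 3·[-6, -1.5000+0.8660i, 10.5000-0.8660i, 0, 10.5000+0.8660i, -1.5000-0.8660i] + 1·[-1, -1.5000+0.8660i, -2.5000-6.0622i, -3, -2.5000+6.0622i, -1.5000-0.8660i]

Computing element-wise:
Z[0] = 3·(-6) + 1·(-1) = -19
Z[1] = 3·(-1.5000+0.8660i) + 1·(-1.5000+0.8660i) = -6.0000+3.4640i
Z[2] = 3·(10.5000-0.8660i) + 1·(-2.5000-6.0622i) = 29.0000-8.6602i
Z[3] = 3·(0) + 1·(-3) = -3
Z[4] = 3·(10.5000+0.8660i) + 1·(-2.5000+6.0622i) = 29.0000+8.6602i
Z[5] = 3·(-1.5000-0.8660i) + 1·(-1.5000-0.8660i) = -6.0000-3.4640i

DFT(3x + 1y) = 3·X + 1·Y = [-19, -6.0000+3.4640i, 29.0000-8.6602i, -3, 29.0000+8.6602i, -6.0000-3.4640i]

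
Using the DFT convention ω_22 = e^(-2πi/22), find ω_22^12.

ω_22^12 = e^(-2πi·12/22)
= cos(-2π·12/22) + i·sin(-2π·12/22)
= cos(-24π/22) + i·sin(-24π/22)

ω_22^12 = cos(-24π/22) + i·sin(-24π/22) = -0.9595+0.2817i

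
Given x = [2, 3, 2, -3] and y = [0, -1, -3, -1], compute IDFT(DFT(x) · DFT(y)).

(x ⊛ y)[n] = Σ(m=0 to 3) x[m] · y[(n-m) mod 4]

Computing each output sample:
(x ⊛ y)[0] = -6
(x ⊛ y)[1] = 5
(x ⊛ y)[2] = -6
(x ⊛ y)[3] = -13

x ⊛ y = [-6, 5, -6, -13]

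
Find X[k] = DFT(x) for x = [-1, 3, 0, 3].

X[k] = Σ(n=0 to 3) x[n] · ω_4^(nk)
where ω_4 = e^(-2πi/4)

Computing each X[k]:
X[0] = 5
X[1] = -1
X[2] = -7
X[3] = -1

X = [5, -1, -7, -1]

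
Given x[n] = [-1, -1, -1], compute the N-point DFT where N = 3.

X[k] = Σ(n=0 to 2) x[n] · ω_3^(nk)
where ω_3 = e^(-2πi/3)

Computing each X[k]:
X[0] = -3
X[1] = 0
X[2] = 0

X = [-3, 0, 0]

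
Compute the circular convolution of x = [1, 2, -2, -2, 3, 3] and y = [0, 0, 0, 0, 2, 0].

(x ⊛ y)[n] = Σ(m=0 to 5) x[m] · y[(n-m) mod 6]

Computing each output sample:
(x ⊛ y)[0] = -4
(x ⊛ y)[1] = -4
(x ⊛ y)[2] = 6
(x ⊛ y)[3] = 6
(x ⊛ y)[4] = 2
(x ⊛ y)[5] = 4

x ⊛ y = [-4, -4, 6, 6, 2, 4]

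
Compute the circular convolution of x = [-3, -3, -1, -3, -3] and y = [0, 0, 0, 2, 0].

(x ⊛ y)[n] = Σ(m=0 to 4) x[m] · y[(n-m) mod 5]

Computing each output sample:
(x ⊛ y)[0] = -2
(x ⊛ y)[1] = -6
(x ⊛ y)[2] = -6
(x ⊛ y)[3] = -6
(x ⊛ y)[4] = -6

x ⊛ y = [-2, -6, -6, -6, -6]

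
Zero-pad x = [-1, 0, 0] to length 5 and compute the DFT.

Original 3-point DFT: [-1, -1, -1]
Zero-padded 5-point DFT provides frequency interpolation.

DFT_5([x, 0, ...]) = [-1, -1, -1, -1, -1]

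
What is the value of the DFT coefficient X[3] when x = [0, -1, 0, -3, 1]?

X[3] = Σ(n=0 to 4) x[n] · ω_5^(3n) where ω_5 = e^(-2πi/5)
= (0)·ω_5^0 + (-1)·ω_5^3 + (0)·ω_5^6 + (-3)·ω_5^9 + (1)·ω_5^12

X[3] = -0.9271-4.0287i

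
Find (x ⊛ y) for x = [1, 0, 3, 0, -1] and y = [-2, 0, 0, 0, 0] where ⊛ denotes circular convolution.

(x ⊛ y)[n] = Σ(m=0 to 4) x[m] · y[(n-m) mod 5]

Computing each output sample:
(x ⊛ y)[0] = -2
(x ⊛ y)[1] = 0
(x ⊛ y)[2] = -6
(x ⊛ y)[3] = 0
(x ⊛ y)[4] = 2

x ⊛ y = [-2, 0, -6, 0, 2]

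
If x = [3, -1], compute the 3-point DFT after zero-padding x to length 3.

Original 2-point DFT: [2, 4]
Zero-padded 3-point DFT provides frequency interpolation.

DFT_3([x, 0, ...]) = [2, 3.5000+0.8660i, 3.5000-0.8660i]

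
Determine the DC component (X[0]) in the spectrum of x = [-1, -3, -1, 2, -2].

X[0] = Σ(n=0 to 4) x[n] · ω_5^0 = Σ x[n]
= (-1) + (-3) + (-1) + (2) + (-2)

X[0] = -5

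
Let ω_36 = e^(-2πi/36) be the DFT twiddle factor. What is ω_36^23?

ω_36^23 = e^(-2πi·23/36)
= cos(-2π·23/36) + i·sin(-2π·23/36)
= cos(-46π/36) + i·sin(-46π/36)

ω_36^23 = cos(-46π/36) + i·sin(-46π/36) = -0.6428+0.7660i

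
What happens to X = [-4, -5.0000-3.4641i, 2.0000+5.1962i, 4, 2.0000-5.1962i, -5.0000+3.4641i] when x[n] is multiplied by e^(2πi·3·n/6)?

Modulation property: DFT(ω_6^(-3n)·x[n]) = X[(k-3) mod 6], so circularly shift X by 3 positions.

X[k-3] = [4, 2.0000-5.1962i, -5.0000+3.4641i, -4, -5.0000-3.4641i, 2.0000+5.1962i]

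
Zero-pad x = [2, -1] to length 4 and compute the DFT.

Original 2-point DFT: [1, 3]
Zero-padded 4-point DFT provides frequency interpolation.

DFT_4([x, 0, ...]) = [1, 2+1i, 3, 2-1i]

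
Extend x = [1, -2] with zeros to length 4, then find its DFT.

Original 2-point DFT: [-1, 3]
Zero-padded 4-point DFT provides frequency interpolation.

DFT_4([x, 0, ...]) = [-1, 1+2i, 3, 1-2i]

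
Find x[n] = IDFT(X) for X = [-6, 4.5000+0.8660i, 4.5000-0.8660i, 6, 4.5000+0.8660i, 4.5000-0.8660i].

x[n] = (1/6) Σ(k=0 to 5) X[k] · e^(2πikn/6)

Computing each x[n]:
x[0] = 3
x[1] = -2
x[2] = -2
x[3] = -2
x[4] = -1
x[5] = -2

x = [3, -2, -2, -2, -1, -2]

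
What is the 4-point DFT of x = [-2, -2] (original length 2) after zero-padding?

Original 2-point DFT: [-4, 0]
Zero-padded 4-point DFT provides frequency interpolation.

DFT_4([x, 0, ...]) = [-4, -2+2i, 0, -2-2i]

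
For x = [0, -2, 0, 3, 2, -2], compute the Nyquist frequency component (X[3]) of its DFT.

X[3] = Σ(n=0 to 5) x[n] · ω_6^(3n) where ω_6 = e^(-2πi/6)
= (0)·ω_6^0 + (-2)·ω_6^3 + (0)·ω_6^6 + (3)·ω_6^9 + (2)·ω_6^12 + (-2)·ω_6^15

X[3] = 3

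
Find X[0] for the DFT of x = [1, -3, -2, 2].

X[0] = Σ(n=0 to 3) x[n] · ω_4^0 = Σ x[n]
= (1) + (-3) + (-2) + (2)

X[0] = -2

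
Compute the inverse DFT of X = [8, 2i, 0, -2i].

x[n] = (1/4) Σ(k=0 to 3) X[k] · e^(2πikn/4)

Computing each x[n]:
x[0] = 2
x[1] = 1
x[2] = 2
x[3] = 3

x = [2, 1, 2, 3]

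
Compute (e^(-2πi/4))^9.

Since ω_4^4 = 1, powers reduce modulo 4.
9 mod 4 = 1
So ω_4^9 = ω_4^1 = e^(-2πi·1/4)

ω_4^9 = ω_4^1 = -1i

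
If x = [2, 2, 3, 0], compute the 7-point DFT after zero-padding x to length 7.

Original 4-point DFT: [7, -1-2i, 3, -1+2i]
Zero-padded 7-point DFT provides frequency interpolation.

DFT_7([x, 0, ...]) = [7, 2.5794-4.4884i, -1.1479-0.6482i, 2.0685+1.4777i, 2.0685-1.4777i, -1.1479+0.6482i, 2.5794+4.4884i]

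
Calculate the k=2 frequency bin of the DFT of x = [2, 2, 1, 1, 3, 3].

X[2] = Σ(n=0 to 5) x[n] · ω_6^(2n) where ω_6 = e^(-2πi/6)
= (2)·ω_6^0 + (2)·ω_6^2 + (1)·ω_6^4 + (1)·ω_6^6 + (3)·ω_6^8 + (3)·ω_6^10

X[2] = -1.5000-0.8660i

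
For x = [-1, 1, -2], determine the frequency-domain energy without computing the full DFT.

Parseval: Σ|x[n]|² = (1/N)Σ|X[k]|², so Σ|X[k]|² = N·Σ|x[n]|² = 3·6.0000

Σ|X[k]|² = N·Σ|x[n]|² = 3·6.0000 = 18.0000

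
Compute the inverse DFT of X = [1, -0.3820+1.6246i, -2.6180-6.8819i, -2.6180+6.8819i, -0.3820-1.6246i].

x[n] = (1/5) Σ(k=0 to 4) X[k] · e^(2πikn/5)

Computing each x[n]:
x[0] = -1
x[1] = 2
x[2] = -3
x[3] = 3
x[4] = 0

x = [-1, 2, -3, 3, 0]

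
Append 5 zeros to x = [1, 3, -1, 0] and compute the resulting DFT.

Original 4-point DFT: [3, 2-3i, -3, 2+3i]
Zero-padded 9-point DFT provides frequency interpolation.

DFT_9([x, 0, ...]) = [3, 3.1245-0.9436i, 2.4606-2.6124i, -3.4641i, -2.5851-1.6688i, -2.5851+1.6688i, 3.4641i, 2.4606+2.6124i, 3.1245+0.9436i]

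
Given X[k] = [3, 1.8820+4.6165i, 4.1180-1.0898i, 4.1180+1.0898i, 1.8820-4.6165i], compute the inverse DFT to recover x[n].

x[n] = (1/5) Σ(k=0 to 4) X[k] · e^(2πikn/5)

Computing each x[n]:
x[0] = 3
x[1] = -2
x[2] = -1
x[3] = 2
x[4] = 1

x = [3, -2, -1, 2, 1]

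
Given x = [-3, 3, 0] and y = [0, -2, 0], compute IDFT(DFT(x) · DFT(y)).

(x ⊛ y)[n] = Σ(m=0 to 2) x[m] · y[(n-m) mod 3]

Computing each output sample:
(x ⊛ y)[0] = 0
(x ⊛ y)[1] = 6
(x ⊛ y)[2] = -6

x ⊛ y = [0, 6, -6]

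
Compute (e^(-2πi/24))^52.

Since ω_24^24 = 1, powers reduce modulo 24.
52 mod 24 = 4
So ω_24^52 = ω_24^4 = e^(-2πi·4/24)

ω_24^52 = ω_24^4 = 0.5000-0.8660i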